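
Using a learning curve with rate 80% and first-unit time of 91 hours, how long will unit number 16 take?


Formula: T_n = T_1 * (learning_rate)^(log2(n)) where learning_rate = rate/100
Doublings = log2(16) = 4
T_n = 91 * 0.8^4
T_n = 91 * 0.4096 = 37.3 hours

37.3 hours


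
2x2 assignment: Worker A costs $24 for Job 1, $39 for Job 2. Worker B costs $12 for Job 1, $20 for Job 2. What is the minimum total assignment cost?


Option 1: A->1 + B->2 = $24 + $20 = $44
Option 2: A->2 + B->1 = $39 + $12 = $51
Min cost = min($44, $51) = $44

$44


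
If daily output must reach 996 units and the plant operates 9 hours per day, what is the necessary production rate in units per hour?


Formula: Production Rate = Daily Demand / Available Hours
Rate = 996 units/day / 9 hours/day
Rate = 110.7 units/hour

110.7 units/hour


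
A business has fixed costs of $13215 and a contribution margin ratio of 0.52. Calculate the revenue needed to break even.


Formula: BER = Fixed Costs / Contribution Margin Ratio
BER = $13215 / 0.52
BER = $25413.46 (to the nearest cent)

$25413.46


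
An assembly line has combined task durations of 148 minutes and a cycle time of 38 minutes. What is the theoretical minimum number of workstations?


Formula: N_min = ceil(Sum of Task Times / Cycle Time)
N_min = ceil(148 min / 38 min) = ceil(3.8947)
N_min = 4 stations

4


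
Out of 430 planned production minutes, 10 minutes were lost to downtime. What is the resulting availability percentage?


Formula: Availability = (Planned Time - Downtime) / Planned Time * 100
Uptime = 430 - 10 = 420 min
Availability = 420 / 430 * 100 = 97.7%

97.7%


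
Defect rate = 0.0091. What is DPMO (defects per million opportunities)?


DPMO = defect_rate * 1000000 = 0.0091 * 1000000

9100


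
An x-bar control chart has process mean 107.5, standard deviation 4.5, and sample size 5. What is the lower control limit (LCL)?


LCL = 107.5 - 3 * 4.5 / sqrt(5)

101.46


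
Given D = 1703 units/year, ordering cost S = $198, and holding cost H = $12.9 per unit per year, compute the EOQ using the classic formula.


Formula: EOQ = sqrt(2 * D * S / H)
Numerator: 2 * 1703 * 198 = 674388
2DS/H = 674388 / 12.9 = 52278.1
EOQ = sqrt(52278.1) = 228.6 units

228.6 units


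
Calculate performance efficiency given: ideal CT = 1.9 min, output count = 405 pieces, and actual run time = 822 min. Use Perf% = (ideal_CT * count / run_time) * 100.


Formula: Performance = (Ideal CT * Total Count) / Run Time * 100
Ideal output time = 1.9 * 405 = 769.5 min
Performance = 769.5 / 822 * 100 = 93.6%

93.6%


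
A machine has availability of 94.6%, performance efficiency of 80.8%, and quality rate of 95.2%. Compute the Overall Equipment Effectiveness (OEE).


Formula: OEE = Availability * Performance * Quality / 10000
A * P = 94.6% * 80.8% / 100 = 76.44%
OEE = 76.44% * 95.2% / 100 = 72.8%

72.8%


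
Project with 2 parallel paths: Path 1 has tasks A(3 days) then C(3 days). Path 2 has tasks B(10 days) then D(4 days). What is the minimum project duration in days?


Path 1 = 3 + 3 = 6 days
Path 2 = 10 + 4 = 14 days
Duration = max(6, 14) = 14 days

14 days


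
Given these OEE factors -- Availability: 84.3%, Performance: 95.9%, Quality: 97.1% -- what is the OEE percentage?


Formula: OEE = Availability * Performance * Quality / 10000
A * P = 84.3% * 95.9% / 100 = 80.84%
OEE = 80.84% * 97.1% / 100 = 78.5%

78.5%


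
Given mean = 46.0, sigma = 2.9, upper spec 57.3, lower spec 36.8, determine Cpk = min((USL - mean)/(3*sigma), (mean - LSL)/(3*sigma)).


Cpu = (57.3 - 46.0) / (3 * 2.9) = 1.3
Cpl = (46.0 - 36.8) / (3 * 2.9) = 1.06
Cpk = min(1.3, 1.06) = 1.06

1.06


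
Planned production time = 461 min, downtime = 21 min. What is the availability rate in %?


Formula: Availability = (Planned Time - Downtime) / Planned Time * 100
Uptime = 461 - 21 = 440 min
Availability = 440 / 461 * 100 = 95.4%

95.4%


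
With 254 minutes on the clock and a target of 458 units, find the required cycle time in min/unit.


Formula: CT = Available Time / Number of Units
CT = 254 min / 458 units
CT = 0.55 min/unit

0.55 min/unit


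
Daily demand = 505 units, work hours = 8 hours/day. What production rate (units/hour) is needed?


Formula: Production Rate = Daily Demand / Available Hours
Rate = 505 units/day / 8 hours/day
Rate = 63.1 units/hour

63.1 units/hour


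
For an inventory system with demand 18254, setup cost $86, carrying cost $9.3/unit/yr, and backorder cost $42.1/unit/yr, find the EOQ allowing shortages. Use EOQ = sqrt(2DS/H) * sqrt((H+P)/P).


Formula: EOQ* = sqrt(2DS/H) * sqrt((H+P)/P)
Base EOQ = sqrt(2*18254*86/9.3) = 581.03 units
Correction = sqrt((9.3+42.1)/42.1) = 1.10494
EOQ* = 581.03 * 1.10494 = 642.0 units

642.0 units


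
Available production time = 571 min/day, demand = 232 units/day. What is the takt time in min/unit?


Formula: Takt Time = Available Production Time / Customer Demand
Takt = 571 min/day / 232 units/day
Takt = 2.46 min/unit

2.46 min/unit


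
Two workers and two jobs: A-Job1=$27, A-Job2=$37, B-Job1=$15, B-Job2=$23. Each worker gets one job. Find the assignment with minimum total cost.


Option 1: A->1 + B->2 = $27 + $23 = $50
Option 2: A->2 + B->1 = $37 + $15 = $52
Min cost = min($50, $52) = $50

$50


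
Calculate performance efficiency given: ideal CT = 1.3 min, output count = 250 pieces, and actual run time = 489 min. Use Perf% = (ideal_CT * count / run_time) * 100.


Formula: Performance = (Ideal CT * Total Count) / Run Time * 100
Ideal output time = 1.3 * 250 = 325.0 min
Performance = 325.0 / 489 * 100 = 66.5%

66.5%


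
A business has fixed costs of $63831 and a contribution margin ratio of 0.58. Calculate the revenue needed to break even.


Formula: BER = Fixed Costs / Contribution Margin Ratio
BER = $63831 / 0.58
BER = $110053.45 (to the nearest cent)

$110053.45


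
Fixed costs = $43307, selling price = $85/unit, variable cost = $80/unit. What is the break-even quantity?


Formula: BEQ = Fixed Costs / (Price - Variable Cost)
Contribution margin = $85 - $80 = $5/unit
BEQ = ceil($43307 / $5/unit) = ceil(8661.4) = 8662 units

8662 units


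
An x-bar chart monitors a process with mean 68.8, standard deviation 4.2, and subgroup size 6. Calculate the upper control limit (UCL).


UCL = 68.8 + 3 * 4.2 / sqrt(6)

73.94


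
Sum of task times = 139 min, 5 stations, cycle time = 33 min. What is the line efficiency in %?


Formula: Efficiency = Sum of Task Times / (N_stations * CT) * 100
Total station capacity = 5 stations * 33 min = 165 min
Efficiency = 139 / 165 * 100 = 84.2%

84.2%


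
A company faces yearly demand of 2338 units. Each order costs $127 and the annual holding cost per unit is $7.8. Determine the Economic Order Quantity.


Formula: EOQ = sqrt(2 * D * S / H)
Numerator: 2 * 2338 * 127 = 593852
2DS/H = 593852 / 7.8 = 76134.9
EOQ = sqrt(76134.9) = 275.9 units

275.9 units


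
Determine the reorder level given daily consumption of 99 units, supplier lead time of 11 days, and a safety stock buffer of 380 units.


Formula: ROP = (Daily Demand * Lead Time) + Safety Stock
Demand during lead time = 99 * 11 = 1089 units
ROP = 1089 + 380 = 1469 units

1469 units


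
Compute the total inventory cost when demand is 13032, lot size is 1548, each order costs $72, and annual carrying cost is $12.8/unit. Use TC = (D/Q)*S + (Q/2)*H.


TC = 13032/1548 * 72 + 1548/2 * 12.8

$10513.34


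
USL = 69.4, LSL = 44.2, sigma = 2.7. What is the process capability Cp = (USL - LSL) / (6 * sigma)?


Cp = (69.4 - 44.2) / (6 * 2.7)

1.56


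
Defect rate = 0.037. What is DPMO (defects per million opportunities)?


DPMO = defect_rate * 1000000 = 0.037 * 1000000

37000


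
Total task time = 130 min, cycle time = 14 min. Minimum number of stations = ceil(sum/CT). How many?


Formula: N_min = ceil(Sum of Task Times / Cycle Time)
N_min = ceil(130 min / 14 min) = ceil(9.2857)
N_min = 10 stations

10


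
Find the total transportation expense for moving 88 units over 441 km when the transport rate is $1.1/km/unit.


TC = dist * cost * units = 441 * 1.1 * 88 = $42688.80

$42688.80


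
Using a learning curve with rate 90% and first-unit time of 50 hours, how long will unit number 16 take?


Formula: T_n = T_1 * (learning_rate)^(log2(n)) where learning_rate = rate/100
Doublings = log2(16) = 4
T_n = 50 * 0.9^4
T_n = 50 * 0.6561 = 32.8 hours

32.8 hours


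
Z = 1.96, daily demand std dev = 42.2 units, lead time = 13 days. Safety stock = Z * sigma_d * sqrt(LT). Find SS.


Formula: SS = z * sigma_d * sqrt(LT)
sqrt(LT) = sqrt(13) = 3.6056
SS = 1.96 * 42.2 * 3.6056
SS = 298.2 units

298.2 units


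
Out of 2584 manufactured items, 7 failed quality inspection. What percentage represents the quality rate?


Formula: Quality Rate = Good Pieces / Total Pieces * 100
Good pieces = 2584 - 7 = 2577
QR = 2577 / 2584 * 100 = 99.7%

99.7%


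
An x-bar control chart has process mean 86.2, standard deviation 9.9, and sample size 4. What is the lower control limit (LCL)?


LCL = 86.2 - 3 * 9.9 / sqrt(4)

71.35


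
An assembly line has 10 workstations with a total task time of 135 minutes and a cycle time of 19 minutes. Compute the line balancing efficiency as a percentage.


Formula: Efficiency = Sum of Task Times / (N_stations * CT) * 100
Total station capacity = 10 stations * 19 min = 190 min
Efficiency = 135 / 190 * 100 = 71.1%

71.1%


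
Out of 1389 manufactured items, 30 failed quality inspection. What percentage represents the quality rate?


Formula: Quality Rate = Good Pieces / Total Pieces * 100
Good pieces = 1389 - 30 = 1359
QR = 1359 / 1389 * 100 = 97.8%

97.8%


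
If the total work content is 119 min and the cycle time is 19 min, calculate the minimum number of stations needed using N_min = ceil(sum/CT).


Formula: N_min = ceil(Sum of Task Times / Cycle Time)
N_min = ceil(119 min / 19 min) = ceil(6.2632)
N_min = 7 stations

7


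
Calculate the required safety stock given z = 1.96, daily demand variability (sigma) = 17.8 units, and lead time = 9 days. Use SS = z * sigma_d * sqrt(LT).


Formula: SS = z * sigma_d * sqrt(LT)
sqrt(LT) = sqrt(9) = 3.0
SS = 1.96 * 17.8 * 3.0
SS = 104.7 units

104.7 units


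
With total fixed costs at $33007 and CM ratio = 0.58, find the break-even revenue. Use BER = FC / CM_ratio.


Formula: BER = Fixed Costs / Contribution Margin Ratio
BER = $33007 / 0.58
BER = $56908.62 (to the nearest cent)

$56908.62


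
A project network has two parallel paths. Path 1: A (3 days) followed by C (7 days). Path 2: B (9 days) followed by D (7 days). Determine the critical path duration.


Path 1 = 3 + 7 = 10 days
Path 2 = 9 + 7 = 16 days
Duration = max(10, 16) = 16 days

16 days


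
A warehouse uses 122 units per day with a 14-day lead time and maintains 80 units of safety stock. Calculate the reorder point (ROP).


Formula: ROP = (Daily Demand * Lead Time) + Safety Stock
Demand during lead time = 122 * 14 = 1708 units
ROP = 1708 + 80 = 1788 units

1788 units


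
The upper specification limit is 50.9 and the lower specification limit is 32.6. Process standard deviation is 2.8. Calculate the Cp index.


Cp = (50.9 - 32.6) / (6 * 2.8)

1.09


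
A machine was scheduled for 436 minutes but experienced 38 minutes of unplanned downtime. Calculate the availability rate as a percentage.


Formula: Availability = (Planned Time - Downtime) / Planned Time * 100
Uptime = 436 - 38 = 398 min
Availability = 398 / 436 * 100 = 91.3%

91.3%


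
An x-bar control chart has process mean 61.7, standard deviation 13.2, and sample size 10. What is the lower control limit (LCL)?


LCL = 61.7 - 3 * 13.2 / sqrt(10)

49.18


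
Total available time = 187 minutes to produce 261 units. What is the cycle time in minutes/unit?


Formula: CT = Available Time / Number of Units
CT = 187 min / 261 units
CT = 0.72 min/unit

0.72 min/unit


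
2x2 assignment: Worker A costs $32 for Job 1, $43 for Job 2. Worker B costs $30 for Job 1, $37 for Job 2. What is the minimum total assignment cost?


Option 1: A->1 + B->2 = $32 + $37 = $69
Option 2: A->2 + B->1 = $43 + $30 = $73
Min cost = min($69, $73) = $69

$69


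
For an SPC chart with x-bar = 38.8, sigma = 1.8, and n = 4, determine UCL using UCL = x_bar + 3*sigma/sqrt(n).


UCL = 38.8 + 3 * 1.8 / sqrt(4)

41.5


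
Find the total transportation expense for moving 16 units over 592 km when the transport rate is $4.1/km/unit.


TC = dist * cost * units = 592 * 4.1 * 16 = $38835.20

$38835.20


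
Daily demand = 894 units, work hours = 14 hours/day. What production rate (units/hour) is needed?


Formula: Production Rate = Daily Demand / Available Hours
Rate = 894 units/day / 14 hours/day
Rate = 63.9 units/hour

63.9 units/hour


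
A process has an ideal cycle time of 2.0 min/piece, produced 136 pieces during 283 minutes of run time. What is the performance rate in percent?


Formula: Performance = (Ideal CT * Total Count) / Run Time * 100
Ideal output time = 2.0 * 136 = 272.0 min
Performance = 272.0 / 283 * 100 = 96.1%

96.1%


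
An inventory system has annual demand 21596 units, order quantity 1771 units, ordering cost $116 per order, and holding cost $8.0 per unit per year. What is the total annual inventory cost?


TC = 21596/1771 * 116 + 1771/2 * 8.0

$8498.53


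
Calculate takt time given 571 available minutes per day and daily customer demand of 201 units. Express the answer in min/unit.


Formula: Takt Time = Available Production Time / Customer Demand
Takt = 571 min/day / 201 units/day
Takt = 2.84 min/unit

2.84 min/unit


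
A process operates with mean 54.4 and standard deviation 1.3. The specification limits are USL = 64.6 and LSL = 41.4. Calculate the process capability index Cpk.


Cpu = (64.6 - 54.4) / (3 * 1.3) = 2.62
Cpl = (54.4 - 41.4) / (3 * 1.3) = 3.33
Cpk = min(2.62, 3.33) = 2.62

2.62


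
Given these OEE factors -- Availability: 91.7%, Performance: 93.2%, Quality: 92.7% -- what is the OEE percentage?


Formula: OEE = Availability * Performance * Quality / 10000
A * P = 91.7% * 93.2% / 100 = 85.46%
OEE = 85.46% * 92.7% / 100 = 79.2%

79.2%


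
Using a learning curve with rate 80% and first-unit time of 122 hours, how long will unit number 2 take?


Formula: T_n = T_1 * (learning_rate)^(log2(n)) where learning_rate = rate/100
Doublings = log2(2) = 1
T_n = 122 * 0.8^1
T_n = 122 * 0.8 = 97.6 hours

97.6 hours


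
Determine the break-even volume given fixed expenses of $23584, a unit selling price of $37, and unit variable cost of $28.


Formula: BEQ = Fixed Costs / (Price - Variable Cost)
Contribution margin = $37 - $28 = $9/unit
BEQ = ceil($23584 / $9/unit) = ceil(2620.44) = 2621 units

2621 units


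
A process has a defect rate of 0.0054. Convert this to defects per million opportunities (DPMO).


DPMO = defect_rate * 1000000 = 0.0054 * 1000000

5400


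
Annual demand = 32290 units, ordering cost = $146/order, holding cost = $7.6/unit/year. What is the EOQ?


Formula: EOQ = sqrt(2 * D * S / H)
Numerator: 2 * 32290 * 146 = 9428680
2DS/H = 9428680 / 7.6 = 1240615.8
EOQ = sqrt(1240615.8) = 1113.8 units

1113.8 units


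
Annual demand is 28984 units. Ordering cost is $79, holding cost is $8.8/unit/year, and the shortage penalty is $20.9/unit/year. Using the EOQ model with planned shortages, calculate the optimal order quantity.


Formula: EOQ* = sqrt(2DS/H) * sqrt((H+P)/P)
Base EOQ = sqrt(2*28984*79/8.8) = 721.38 units
Correction = sqrt((8.8+20.9)/20.9) = 1.19208
EOQ* = 721.38 * 1.19208 = 859.9 units

859.9 units


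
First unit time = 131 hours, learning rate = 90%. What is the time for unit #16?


Formula: T_n = T_1 * (learning_rate)^(log2(n)) where learning_rate = rate/100
Doublings = log2(16) = 4
T_n = 131 * 0.9^4
T_n = 131 * 0.6561 = 85.9 hours

85.9 hours


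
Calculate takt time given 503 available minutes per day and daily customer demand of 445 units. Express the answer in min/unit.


Formula: Takt Time = Available Production Time / Customer Demand
Takt = 503 min/day / 445 units/day
Takt = 1.13 min/unit

1.13 min/unit


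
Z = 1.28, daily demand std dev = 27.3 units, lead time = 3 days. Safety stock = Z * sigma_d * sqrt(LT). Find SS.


Formula: SS = z * sigma_d * sqrt(LT)
sqrt(LT) = sqrt(3) = 1.7321
SS = 1.28 * 27.3 * 1.7321
SS = 60.5 units

60.5 units


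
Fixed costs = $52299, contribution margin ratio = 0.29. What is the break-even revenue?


Formula: BER = Fixed Costs / Contribution Margin Ratio
BER = $52299 / 0.29
BER = $180341.38 (to the nearest cent)

$180341.38


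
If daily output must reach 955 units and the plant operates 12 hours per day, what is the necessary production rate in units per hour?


Formula: Production Rate = Daily Demand / Available Hours
Rate = 955 units/day / 12 hours/day
Rate = 79.6 units/hour

79.6 units/hour


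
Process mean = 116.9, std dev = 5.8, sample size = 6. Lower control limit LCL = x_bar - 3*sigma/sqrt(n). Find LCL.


LCL = 116.9 - 3 * 5.8 / sqrt(6)

109.8


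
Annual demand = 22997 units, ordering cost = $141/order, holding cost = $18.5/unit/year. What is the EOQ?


Formula: EOQ = sqrt(2 * D * S / H)
Numerator: 2 * 22997 * 141 = 6485154
2DS/H = 6485154 / 18.5 = 350548.9
EOQ = sqrt(350548.9) = 592.1 units

592.1 units


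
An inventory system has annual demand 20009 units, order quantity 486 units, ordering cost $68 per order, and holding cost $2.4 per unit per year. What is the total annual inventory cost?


TC = 20009/486 * 68 + 486/2 * 2.4

$3382.81


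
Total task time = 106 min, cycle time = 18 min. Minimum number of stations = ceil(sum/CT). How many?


Formula: N_min = ceil(Sum of Task Times / Cycle Time)
N_min = ceil(106 min / 18 min) = ceil(5.8889)
N_min = 6 stations

6


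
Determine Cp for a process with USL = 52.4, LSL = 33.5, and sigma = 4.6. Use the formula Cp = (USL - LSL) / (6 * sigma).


Cp = (52.4 - 33.5) / (6 * 4.6)

0.68


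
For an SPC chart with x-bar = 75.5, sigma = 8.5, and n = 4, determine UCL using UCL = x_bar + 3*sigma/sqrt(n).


UCL = 75.5 + 3 * 8.5 / sqrt(4)

88.25


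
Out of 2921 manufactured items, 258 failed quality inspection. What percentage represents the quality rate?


Formula: Quality Rate = Good Pieces / Total Pieces * 100
Good pieces = 2921 - 258 = 2663
QR = 2663 / 2921 * 100 = 91.2%

91.2%


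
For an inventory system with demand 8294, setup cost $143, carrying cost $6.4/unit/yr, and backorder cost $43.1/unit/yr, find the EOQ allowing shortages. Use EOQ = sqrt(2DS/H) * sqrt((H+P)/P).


Formula: EOQ* = sqrt(2DS/H) * sqrt((H+P)/P)
Base EOQ = sqrt(2*8294*143/6.4) = 608.8 units
Correction = sqrt((6.4+43.1)/43.1) = 1.07168
EOQ* = 608.8 * 1.07168 = 652.4 units

652.4 units


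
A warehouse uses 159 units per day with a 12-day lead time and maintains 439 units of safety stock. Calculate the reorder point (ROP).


Formula: ROP = (Daily Demand * Lead Time) + Safety Stock
Demand during lead time = 159 * 12 = 1908 units
ROP = 1908 + 439 = 2347 units

2347 units


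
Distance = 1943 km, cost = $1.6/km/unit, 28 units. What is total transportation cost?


TC = dist * cost * units = 1943 * 1.6 * 28 = $87046.40

$87046.40


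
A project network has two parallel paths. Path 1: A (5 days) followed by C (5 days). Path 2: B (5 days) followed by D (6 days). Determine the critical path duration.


Path 1 = 5 + 5 = 10 days
Path 2 = 5 + 6 = 11 days
Duration = max(10, 11) = 11 days

11 days


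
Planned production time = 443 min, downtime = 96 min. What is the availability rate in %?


Formula: Availability = (Planned Time - Downtime) / Planned Time * 100
Uptime = 443 - 96 = 347 min
Availability = 347 / 443 * 100 = 78.3%

78.3%


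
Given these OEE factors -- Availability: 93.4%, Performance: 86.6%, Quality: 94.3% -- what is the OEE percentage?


Formula: OEE = Availability * Performance * Quality / 10000
A * P = 93.4% * 86.6% / 100 = 80.88%
OEE = 80.88% * 94.3% / 100 = 76.3%

76.3%


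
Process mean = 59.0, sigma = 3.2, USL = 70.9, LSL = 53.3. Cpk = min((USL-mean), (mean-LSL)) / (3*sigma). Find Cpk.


Cpu = (70.9 - 59.0) / (3 * 3.2) = 1.24
Cpl = (59.0 - 53.3) / (3 * 3.2) = 0.59
Cpk = min(1.24, 0.59) = 0.59

0.59


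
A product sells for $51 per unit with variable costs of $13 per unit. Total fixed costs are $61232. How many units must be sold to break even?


Formula: BEQ = Fixed Costs / (Price - Variable Cost)
Contribution margin = $51 - $13 = $38/unit
BEQ = ceil($61232 / $38/unit) = ceil(1611.37) = 1612 units

1612 units


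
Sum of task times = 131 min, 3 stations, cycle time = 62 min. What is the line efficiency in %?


Formula: Efficiency = Sum of Task Times / (N_stations * CT) * 100
Total station capacity = 3 stations * 62 min = 186 min
Efficiency = 131 / 186 * 100 = 70.4%

70.4%


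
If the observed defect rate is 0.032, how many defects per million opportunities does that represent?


DPMO = defect_rate * 1000000 = 0.032 * 1000000

32000


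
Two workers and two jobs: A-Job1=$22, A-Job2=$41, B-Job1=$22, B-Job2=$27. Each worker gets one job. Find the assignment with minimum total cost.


Option 1: A->1 + B->2 = $22 + $27 = $49
Option 2: A->2 + B->1 = $41 + $22 = $63
Min cost = min($49, $63) = $49

$49


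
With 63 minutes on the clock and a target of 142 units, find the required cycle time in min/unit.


Formula: CT = Available Time / Number of Units
CT = 63 min / 142 units
CT = 0.44 min/unit

0.44 min/unit


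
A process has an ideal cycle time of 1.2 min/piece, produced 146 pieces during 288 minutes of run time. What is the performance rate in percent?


Formula: Performance = (Ideal CT * Total Count) / Run Time * 100
Ideal output time = 1.2 * 146 = 175.2 min
Performance = 175.2 / 288 * 100 = 60.8%

60.8%


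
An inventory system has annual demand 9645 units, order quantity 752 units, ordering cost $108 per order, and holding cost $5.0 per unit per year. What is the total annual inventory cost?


TC = 9645/752 * 108 + 752/2 * 5.0

$3265.19


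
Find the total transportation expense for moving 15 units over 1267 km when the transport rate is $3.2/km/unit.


TC = dist * cost * units = 1267 * 3.2 * 15 = $60816.00

$60816.00


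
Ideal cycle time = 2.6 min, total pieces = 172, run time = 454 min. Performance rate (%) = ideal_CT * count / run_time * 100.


Formula: Performance = (Ideal CT * Total Count) / Run Time * 100
Ideal output time = 2.6 * 172 = 447.2 min
Performance = 447.2 / 454 * 100 = 98.5%

98.5%


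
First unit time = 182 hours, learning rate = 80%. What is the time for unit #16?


Formula: T_n = T_1 * (learning_rate)^(log2(n)) where learning_rate = rate/100
Doublings = log2(16) = 4
T_n = 182 * 0.8^4
T_n = 182 * 0.4096 = 74.5 hours

74.5 hours


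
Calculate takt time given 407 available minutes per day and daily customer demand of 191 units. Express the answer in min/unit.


Formula: Takt Time = Available Production Time / Customer Demand
Takt = 407 min/day / 191 units/day
Takt = 2.13 min/unit

2.13 min/unit


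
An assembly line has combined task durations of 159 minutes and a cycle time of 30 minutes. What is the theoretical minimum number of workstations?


Formula: N_min = ceil(Sum of Task Times / Cycle Time)
N_min = ceil(159 min / 30 min) = ceil(5.3)
N_min = 6 stations

6


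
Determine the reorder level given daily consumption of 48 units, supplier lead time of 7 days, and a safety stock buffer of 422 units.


Formula: ROP = (Daily Demand * Lead Time) + Safety Stock
Demand during lead time = 48 * 7 = 336 units
ROP = 336 + 422 = 758 units

758 units


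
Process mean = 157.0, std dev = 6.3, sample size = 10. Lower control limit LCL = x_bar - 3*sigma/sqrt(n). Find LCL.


LCL = 157.0 - 3 * 6.3 / sqrt(10)

151.02


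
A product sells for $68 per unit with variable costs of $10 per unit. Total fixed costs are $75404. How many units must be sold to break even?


Formula: BEQ = Fixed Costs / (Price - Variable Cost)
Contribution margin = $68 - $10 = $58/unit
BEQ = ceil($75404 / $58/unit) = ceil(1300.07) = 1301 units

1301 units


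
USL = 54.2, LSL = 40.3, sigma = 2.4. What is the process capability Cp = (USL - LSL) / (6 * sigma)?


Cp = (54.2 - 40.3) / (6 * 2.4)

0.97


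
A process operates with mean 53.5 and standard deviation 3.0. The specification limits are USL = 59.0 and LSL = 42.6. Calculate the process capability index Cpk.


Cpu = (59.0 - 53.5) / (3 * 3.0) = 0.61
Cpl = (53.5 - 42.6) / (3 * 3.0) = 1.21
Cpk = min(0.61, 1.21) = 0.61

0.61


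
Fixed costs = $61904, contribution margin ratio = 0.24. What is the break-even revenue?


Formula: BER = Fixed Costs / Contribution Margin Ratio
BER = $61904 / 0.24
BER = $257933.33 (to the nearest cent)

$257933.33


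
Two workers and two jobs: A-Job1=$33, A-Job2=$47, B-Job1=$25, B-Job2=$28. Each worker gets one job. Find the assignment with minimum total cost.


Option 1: A->1 + B->2 = $33 + $28 = $61
Option 2: A->2 + B->1 = $47 + $25 = $72
Min cost = min($61, $72) = $61

$61


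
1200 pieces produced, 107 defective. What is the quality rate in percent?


Formula: Quality Rate = Good Pieces / Total Pieces * 100
Good pieces = 1200 - 107 = 1093
QR = 1093 / 1200 * 100 = 91.1%

91.1%


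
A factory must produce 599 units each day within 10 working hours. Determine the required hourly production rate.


Formula: Production Rate = Daily Demand / Available Hours
Rate = 599 units/day / 10 hours/day
Rate = 59.9 units/hour

59.9 units/hour


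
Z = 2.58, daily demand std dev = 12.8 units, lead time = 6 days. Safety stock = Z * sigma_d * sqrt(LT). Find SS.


Formula: SS = z * sigma_d * sqrt(LT)
sqrt(LT) = sqrt(6) = 2.4495
SS = 2.58 * 12.8 * 2.4495
SS = 80.9 units

80.9 units


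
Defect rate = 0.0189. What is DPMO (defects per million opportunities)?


DPMO = defect_rate * 1000000 = 0.0189 * 1000000

18900


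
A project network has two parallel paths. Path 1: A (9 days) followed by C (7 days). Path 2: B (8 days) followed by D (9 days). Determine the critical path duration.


Path 1 = 9 + 7 = 16 days
Path 2 = 8 + 9 = 17 days
Duration = max(16, 17) = 17 days

17 days


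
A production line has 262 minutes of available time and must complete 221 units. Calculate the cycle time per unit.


Formula: CT = Available Time / Number of Units
CT = 262 min / 221 units
CT = 1.19 min/unit

1.19 min/unit


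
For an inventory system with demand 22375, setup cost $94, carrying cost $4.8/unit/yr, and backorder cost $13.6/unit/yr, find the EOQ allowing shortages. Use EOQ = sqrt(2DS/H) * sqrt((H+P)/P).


Formula: EOQ* = sqrt(2DS/H) * sqrt((H+P)/P)
Base EOQ = sqrt(2*22375*94/4.8) = 936.14 units
Correction = sqrt((4.8+13.6)/13.6) = 1.16316
EOQ* = 936.14 * 1.16316 = 1088.9 units

1088.9 units


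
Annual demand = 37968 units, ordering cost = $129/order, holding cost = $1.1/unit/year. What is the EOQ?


Formula: EOQ = sqrt(2 * D * S / H)
Numerator: 2 * 37968 * 129 = 9795744
2DS/H = 9795744 / 1.1 = 8905221.8
EOQ = sqrt(8905221.8) = 2984.2 units

2984.2 units


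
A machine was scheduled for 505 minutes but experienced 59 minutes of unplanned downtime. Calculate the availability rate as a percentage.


Formula: Availability = (Planned Time - Downtime) / Planned Time * 100
Uptime = 505 - 59 = 446 min
Availability = 446 / 505 * 100 = 88.3%

88.3%


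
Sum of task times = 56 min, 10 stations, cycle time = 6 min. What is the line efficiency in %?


Formula: Efficiency = Sum of Task Times / (N_stations * CT) * 100
Total station capacity = 10 stations * 6 min = 60 min
Efficiency = 56 / 60 * 100 = 93.3%

93.3%


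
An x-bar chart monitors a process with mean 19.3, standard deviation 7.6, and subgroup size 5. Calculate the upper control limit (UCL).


UCL = 19.3 + 3 * 7.6 / sqrt(5)

29.5


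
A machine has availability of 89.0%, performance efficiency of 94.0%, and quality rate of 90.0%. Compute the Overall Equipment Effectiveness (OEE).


Formula: OEE = Availability * Performance * Quality / 10000
A * P = 89.0% * 94.0% / 100 = 83.66%
OEE = 83.66% * 90.0% / 100 = 75.3%

75.3%


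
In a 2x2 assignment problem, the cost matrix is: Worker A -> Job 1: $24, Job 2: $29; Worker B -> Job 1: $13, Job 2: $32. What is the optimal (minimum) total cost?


Option 1: A->1 + B->2 = $24 + $32 = $56
Option 2: A->2 + B->1 = $29 + $13 = $42
Min cost = min($56, $42) = $42

$42


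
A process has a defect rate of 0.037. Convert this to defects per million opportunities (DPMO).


DPMO = defect_rate * 1000000 = 0.037 * 1000000

37000


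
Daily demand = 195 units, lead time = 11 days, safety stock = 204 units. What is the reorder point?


Formula: ROP = (Daily Demand * Lead Time) + Safety Stock
Demand during lead time = 195 * 11 = 2145 units
ROP = 2145 + 204 = 2349 units

2349 units


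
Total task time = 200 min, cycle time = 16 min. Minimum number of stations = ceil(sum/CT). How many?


Formula: N_min = ceil(Sum of Task Times / Cycle Time)
N_min = ceil(200 min / 16 min) = ceil(12.5)
N_min = 13 stations

13


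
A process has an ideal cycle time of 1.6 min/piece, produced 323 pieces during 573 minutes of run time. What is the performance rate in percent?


Formula: Performance = (Ideal CT * Total Count) / Run Time * 100
Ideal output time = 1.6 * 323 = 516.8 min
Performance = 516.8 / 573 * 100 = 90.2%

90.2%


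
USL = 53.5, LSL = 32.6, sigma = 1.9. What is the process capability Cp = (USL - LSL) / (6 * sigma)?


Cp = (53.5 - 32.6) / (6 * 1.9)

1.83


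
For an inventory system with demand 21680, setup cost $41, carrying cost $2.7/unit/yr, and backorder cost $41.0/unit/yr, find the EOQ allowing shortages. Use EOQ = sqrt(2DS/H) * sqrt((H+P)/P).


Formula: EOQ* = sqrt(2DS/H) * sqrt((H+P)/P)
Base EOQ = sqrt(2*21680*41/2.7) = 811.44 units
Correction = sqrt((2.7+41.0)/41.0) = 1.0324
EOQ* = 811.44 * 1.0324 = 837.7 units

837.7 units


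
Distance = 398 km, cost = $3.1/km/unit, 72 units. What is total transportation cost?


TC = dist * cost * units = 398 * 3.1 * 72 = $88833.60

$88833.60


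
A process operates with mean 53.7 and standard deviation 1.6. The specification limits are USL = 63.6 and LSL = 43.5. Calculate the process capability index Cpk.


Cpu = (63.6 - 53.7) / (3 * 1.6) = 2.06
Cpl = (53.7 - 43.5) / (3 * 1.6) = 2.13
Cpk = min(2.06, 2.13) = 2.06

2.06


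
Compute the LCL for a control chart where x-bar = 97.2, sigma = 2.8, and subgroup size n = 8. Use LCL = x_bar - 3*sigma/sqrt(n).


LCL = 97.2 - 3 * 2.8 / sqrt(8)

94.23


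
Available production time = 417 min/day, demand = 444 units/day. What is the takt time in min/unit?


Formula: Takt Time = Available Production Time / Customer Demand
Takt = 417 min/day / 444 units/day
Takt = 0.94 min/unit

0.94 min/unit


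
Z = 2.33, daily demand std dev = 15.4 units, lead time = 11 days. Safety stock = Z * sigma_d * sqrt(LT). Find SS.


Formula: SS = z * sigma_d * sqrt(LT)
sqrt(LT) = sqrt(11) = 3.3166
SS = 2.33 * 15.4 * 3.3166
SS = 119.0 units

119.0 units


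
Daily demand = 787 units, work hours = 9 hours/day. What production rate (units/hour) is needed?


Formula: Production Rate = Daily Demand / Available Hours
Rate = 787 units/day / 9 hours/day
Rate = 87.4 units/hour

87.4 units/hour


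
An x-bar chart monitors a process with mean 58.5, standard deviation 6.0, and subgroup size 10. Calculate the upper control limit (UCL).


UCL = 58.5 + 3 * 6.0 / sqrt(10)

64.19


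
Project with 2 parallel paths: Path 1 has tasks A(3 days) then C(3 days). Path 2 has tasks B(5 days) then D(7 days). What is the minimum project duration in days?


Path 1 = 3 + 3 = 6 days
Path 2 = 5 + 7 = 12 days
Duration = max(6, 12) = 12 days

12 days


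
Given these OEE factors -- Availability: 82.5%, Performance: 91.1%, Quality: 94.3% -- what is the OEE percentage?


Formula: OEE = Availability * Performance * Quality / 10000
A * P = 82.5% * 91.1% / 100 = 75.16%
OEE = 75.16% * 94.3% / 100 = 70.9%

70.9%


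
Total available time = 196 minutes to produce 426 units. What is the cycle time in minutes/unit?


Formula: CT = Available Time / Number of Units
CT = 196 min / 426 units
CT = 0.46 min/unit

0.46 min/unit


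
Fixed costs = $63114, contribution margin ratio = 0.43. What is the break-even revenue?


Formula: BER = Fixed Costs / Contribution Margin Ratio
BER = $63114 / 0.43
BER = $146776.74 (to the nearest cent)

$146776.74


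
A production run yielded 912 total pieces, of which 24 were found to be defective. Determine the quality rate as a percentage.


Formula: Quality Rate = Good Pieces / Total Pieces * 100
Good pieces = 912 - 24 = 888
QR = 888 / 912 * 100 = 97.4%

97.4%


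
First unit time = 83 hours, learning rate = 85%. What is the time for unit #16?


Formula: T_n = T_1 * (learning_rate)^(log2(n)) where learning_rate = rate/100
Doublings = log2(16) = 4
T_n = 83 * 0.85^4
T_n = 83 * 0.522 = 43.3 hours

43.3 hours


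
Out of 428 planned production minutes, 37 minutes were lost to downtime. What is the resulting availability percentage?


Formula: Availability = (Planned Time - Downtime) / Planned Time * 100
Uptime = 428 - 37 = 391 min
Availability = 391 / 428 * 100 = 91.4%

91.4%


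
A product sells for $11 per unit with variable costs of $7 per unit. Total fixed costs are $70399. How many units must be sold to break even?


Formula: BEQ = Fixed Costs / (Price - Variable Cost)
Contribution margin = $11 - $7 = $4/unit
BEQ = ceil($70399 / $4/unit) = ceil(17599.75) = 17600 units

17600 units


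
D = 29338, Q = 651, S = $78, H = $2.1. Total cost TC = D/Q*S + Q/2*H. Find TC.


TC = 29338/651 * 78 + 651/2 * 2.1

$4198.70


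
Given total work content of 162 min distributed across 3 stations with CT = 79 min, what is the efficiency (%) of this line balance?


Formula: Efficiency = Sum of Task Times / (N_stations * CT) * 100
Total station capacity = 3 stations * 79 min = 237 min
Efficiency = 162 / 237 * 100 = 68.4%

68.4%


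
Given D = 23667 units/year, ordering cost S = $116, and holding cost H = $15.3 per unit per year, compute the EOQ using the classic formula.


Formula: EOQ = sqrt(2 * D * S / H)
Numerator: 2 * 23667 * 116 = 5490744
2DS/H = 5490744 / 15.3 = 358872.2
EOQ = sqrt(358872.2) = 599.1 units

599.1 units


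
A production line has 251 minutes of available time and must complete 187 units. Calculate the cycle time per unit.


Formula: CT = Available Time / Number of Units
CT = 251 min / 187 units
CT = 1.34 min/unit

1.34 min/unit


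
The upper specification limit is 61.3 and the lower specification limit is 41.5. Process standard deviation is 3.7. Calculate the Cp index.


Cp = (61.3 - 41.5) / (6 * 3.7)

0.89


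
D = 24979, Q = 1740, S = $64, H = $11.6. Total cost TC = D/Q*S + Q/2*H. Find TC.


TC = 24979/1740 * 64 + 1740/2 * 11.6

$11010.77


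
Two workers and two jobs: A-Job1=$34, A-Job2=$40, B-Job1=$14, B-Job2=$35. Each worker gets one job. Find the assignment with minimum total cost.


Option 1: A->1 + B->2 = $34 + $35 = $69
Option 2: A->2 + B->1 = $40 + $14 = $54
Min cost = min($69, $54) = $54

$54


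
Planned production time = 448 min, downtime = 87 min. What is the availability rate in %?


Formula: Availability = (Planned Time - Downtime) / Planned Time * 100
Uptime = 448 - 87 = 361 min
Availability = 361 / 448 * 100 = 80.6%

80.6%


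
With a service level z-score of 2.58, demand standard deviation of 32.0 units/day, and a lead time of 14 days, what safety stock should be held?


Formula: SS = z * sigma_d * sqrt(LT)
sqrt(LT) = sqrt(14) = 3.7417
SS = 2.58 * 32.0 * 3.7417
SS = 308.9 units

308.9 units


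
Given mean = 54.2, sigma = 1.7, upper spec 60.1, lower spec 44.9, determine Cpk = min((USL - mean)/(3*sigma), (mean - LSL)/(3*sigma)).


Cpu = (60.1 - 54.2) / (3 * 1.7) = 1.16
Cpl = (54.2 - 44.9) / (3 * 1.7) = 1.82
Cpk = min(1.16, 1.82) = 1.16

1.16


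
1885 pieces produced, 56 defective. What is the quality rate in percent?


Formula: Quality Rate = Good Pieces / Total Pieces * 100
Good pieces = 1885 - 56 = 1829
QR = 1829 / 1885 * 100 = 97.0%

97.0%


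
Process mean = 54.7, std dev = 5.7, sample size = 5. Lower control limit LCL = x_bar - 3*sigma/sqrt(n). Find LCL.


LCL = 54.7 - 3 * 5.7 / sqrt(5)

47.05


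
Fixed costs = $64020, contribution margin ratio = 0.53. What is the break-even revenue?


Formula: BER = Fixed Costs / Contribution Margin Ratio
BER = $64020 / 0.53
BER = $120792.45 (to the nearest cent)

$120792.45


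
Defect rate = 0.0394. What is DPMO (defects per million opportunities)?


DPMO = defect_rate * 1000000 = 0.0394 * 1000000

39400


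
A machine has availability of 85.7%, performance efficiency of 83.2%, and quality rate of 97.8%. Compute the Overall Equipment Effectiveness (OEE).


Formula: OEE = Availability * Performance * Quality / 10000
A * P = 85.7% * 83.2% / 100 = 71.3%
OEE = 71.3% * 97.8% / 100 = 69.7%

69.7%


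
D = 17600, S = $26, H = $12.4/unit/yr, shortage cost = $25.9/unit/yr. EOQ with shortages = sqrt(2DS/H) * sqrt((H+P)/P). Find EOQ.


Formula: EOQ* = sqrt(2DS/H) * sqrt((H+P)/P)
Base EOQ = sqrt(2*17600*26/12.4) = 271.67 units
Correction = sqrt((12.4+25.9)/25.9) = 1.21604
EOQ* = 271.67 * 1.21604 = 330.4 units

330.4 units


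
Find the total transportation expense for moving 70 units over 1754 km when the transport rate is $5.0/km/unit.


TC = dist * cost * units = 1754 * 5.0 * 70 = $613900.00

$613900.00


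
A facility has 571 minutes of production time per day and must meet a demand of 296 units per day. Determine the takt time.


Formula: Takt Time = Available Production Time / Customer Demand
Takt = 571 min/day / 296 units/day
Takt = 1.93 min/unit

1.93 min/unit


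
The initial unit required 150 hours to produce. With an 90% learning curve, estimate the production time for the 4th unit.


Formula: T_n = T_1 * (learning_rate)^(log2(n)) where learning_rate = rate/100
Doublings = log2(4) = 2
T_n = 150 * 0.9^2
T_n = 150 * 0.81 = 121.5 hours

121.5 hours


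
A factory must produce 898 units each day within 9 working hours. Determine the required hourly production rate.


Formula: Production Rate = Daily Demand / Available Hours
Rate = 898 units/day / 9 hours/day
Rate = 99.8 units/hour

99.8 units/hour


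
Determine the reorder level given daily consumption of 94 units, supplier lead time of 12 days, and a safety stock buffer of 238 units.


Formula: ROP = (Daily Demand * Lead Time) + Safety Stock
Demand during lead time = 94 * 12 = 1128 units
ROP = 1128 + 238 = 1366 units

1366 units


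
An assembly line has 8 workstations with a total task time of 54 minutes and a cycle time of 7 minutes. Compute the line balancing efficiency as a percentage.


Formula: Efficiency = Sum of Task Times / (N_stations * CT) * 100
Total station capacity = 8 stations * 7 min = 56 min
Efficiency = 54 / 56 * 100 = 96.4%

96.4%


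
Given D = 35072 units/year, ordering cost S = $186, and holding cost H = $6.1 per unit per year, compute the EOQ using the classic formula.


Formula: EOQ = sqrt(2 * D * S / H)
Numerator: 2 * 35072 * 186 = 13046784
2DS/H = 13046784 / 6.1 = 2138817.0
EOQ = sqrt(2138817.0) = 1462.5 units

1462.5 units


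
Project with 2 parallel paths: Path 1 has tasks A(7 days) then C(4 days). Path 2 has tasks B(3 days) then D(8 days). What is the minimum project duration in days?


Path 1 = 7 + 4 = 11 days
Path 2 = 3 + 8 = 11 days
Duration = max(11, 11) = 11 days

11 days


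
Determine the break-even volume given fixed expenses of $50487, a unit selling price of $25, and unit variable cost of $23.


Formula: BEQ = Fixed Costs / (Price - Variable Cost)
Contribution margin = $25 - $23 = $2/unit
BEQ = ceil($50487 / $2/unit) = ceil(25243.5) = 25244 units

25244 units
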